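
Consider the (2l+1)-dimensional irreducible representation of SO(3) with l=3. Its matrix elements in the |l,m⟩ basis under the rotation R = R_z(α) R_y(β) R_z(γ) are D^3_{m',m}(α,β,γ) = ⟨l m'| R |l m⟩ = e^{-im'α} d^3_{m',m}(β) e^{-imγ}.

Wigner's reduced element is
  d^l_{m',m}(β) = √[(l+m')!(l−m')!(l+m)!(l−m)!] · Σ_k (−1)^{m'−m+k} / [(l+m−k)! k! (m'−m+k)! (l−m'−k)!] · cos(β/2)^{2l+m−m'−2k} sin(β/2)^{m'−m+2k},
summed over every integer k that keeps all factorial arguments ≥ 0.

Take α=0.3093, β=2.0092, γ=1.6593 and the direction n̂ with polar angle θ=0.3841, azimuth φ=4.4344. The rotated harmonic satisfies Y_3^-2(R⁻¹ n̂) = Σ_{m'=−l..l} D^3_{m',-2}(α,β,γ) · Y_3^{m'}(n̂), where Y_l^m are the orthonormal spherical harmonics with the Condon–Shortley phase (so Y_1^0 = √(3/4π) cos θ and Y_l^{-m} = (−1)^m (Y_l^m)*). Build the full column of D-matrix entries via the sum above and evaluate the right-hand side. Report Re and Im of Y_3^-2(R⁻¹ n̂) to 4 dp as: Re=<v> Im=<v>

Need the full column D^3_{m',-2} for m'=−3..3 at α=0.3093, β=2.0092, γ=1.6593.
cos(β/2)=0.536426, sin(β/2)=0.843947
d^3_{-3,-2}: single k=1 term ⇒ +0.091820;  D = -0.041247-0.082034i
d^3_{-2,-2}: k∈[0..1] ⇒ +0.023826 -0.294876 = -0.271050;  D = +0.189694+0.193608i
d^3_{-1,-2}: k∈[0..1] ⇒ -0.118540 +0.586821 = +0.468281;  D = -0.413991-0.218858i
d^3_{0,-2}: k∈[0..1] ⇒ +0.323021 -0.799543 = -0.476522;  D = +0.469076+0.083908i
d^3_{1,-2}: k∈[0..1] ⇒ -0.586821 +0.726251 = +0.139430;  D = -0.138212+0.018392i
d^3_{2,-2}: k∈[0..1] ⇒ +0.729879 -0.361320 = +0.368559;  D = -0.333204+0.157515i
d^3_{3,-2}: single k=0 term ⇒ -0.562552;  D = +0.411270-0.383824i
Y_3^{m'}(θ=0.3841,φ=4.4344) and Σ D·Y over m':
  (-0.0412-0.0820i)·(+0.0163-0.0148i)  (+0.1897+0.1936i)·(-0.1130-0.0702i)  (-0.4140-0.2189i)·(-0.1096+0.3841i)  (+0.4691+0.0839i)·(+0.4491+0.0000i)  (-0.1382+0.0184i)·(+0.1096+0.3841i)  (-0.3332+0.1575i)·(-0.1130+0.0702i)  (+0.4113-0.3838i)·(-0.0163-0.0148i)
Y_3^-2(R⁻¹ n̂) = +0.322380-0.225344i

Re=0.3224 Im=-0.2253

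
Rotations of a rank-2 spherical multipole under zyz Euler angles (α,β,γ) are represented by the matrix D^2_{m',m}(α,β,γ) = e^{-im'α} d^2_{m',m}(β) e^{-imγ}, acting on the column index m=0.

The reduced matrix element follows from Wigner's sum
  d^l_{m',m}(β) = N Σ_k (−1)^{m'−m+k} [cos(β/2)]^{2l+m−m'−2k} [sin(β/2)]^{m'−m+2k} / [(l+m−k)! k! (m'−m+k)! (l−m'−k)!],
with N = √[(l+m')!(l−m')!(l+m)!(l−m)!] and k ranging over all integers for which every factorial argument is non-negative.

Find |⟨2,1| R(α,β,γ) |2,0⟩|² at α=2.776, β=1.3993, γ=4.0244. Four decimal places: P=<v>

P=0.0424

First d^2_{1,0}(β=1.3993), then the phase factors e^{-i(1)α} and e^{-i(0)γ}:
c=cos(1.3993/2)=0.765068, s=sin(1.3993/2)=0.643950; N=√[6·1·2·2]=4.898979
Admissible k: 0..1 (factorial args all ≥0)
  k=0: (−1)^1·4.8990/(2)·0.7651^3·0.6439^1 = -0.706362
  k=1: (−1)^2·4.8990/(2)·0.7651^1·0.6439^3 = +0.500417
d^2_{1,0}(1.3993) = -0.706362 +0.500417 = -0.205945
|D^2_{1,0}|² = |d^2_{1,0}(β)|² = (-0.205945)² = 0.042413 (the z-rotation phases have unit modulus)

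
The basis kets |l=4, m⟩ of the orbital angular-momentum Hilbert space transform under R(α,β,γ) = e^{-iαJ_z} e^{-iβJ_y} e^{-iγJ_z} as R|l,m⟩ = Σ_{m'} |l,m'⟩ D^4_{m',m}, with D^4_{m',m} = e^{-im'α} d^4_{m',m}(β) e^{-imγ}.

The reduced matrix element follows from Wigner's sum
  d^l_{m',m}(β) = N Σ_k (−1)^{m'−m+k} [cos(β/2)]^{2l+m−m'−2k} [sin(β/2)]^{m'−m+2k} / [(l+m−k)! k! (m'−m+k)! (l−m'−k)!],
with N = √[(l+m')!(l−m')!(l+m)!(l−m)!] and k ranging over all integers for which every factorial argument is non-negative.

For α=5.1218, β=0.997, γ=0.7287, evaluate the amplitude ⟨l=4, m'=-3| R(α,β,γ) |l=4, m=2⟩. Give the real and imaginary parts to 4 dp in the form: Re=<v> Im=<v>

Split into d^4_{-3,2}(β=0.997) × two z-phases.
c=cos(0.997/2)=0.878301, s=sin(0.997/2)=0.478109; N=√[1·5040·720·2]=2693.993318
The bounds max(0,m−m')=5 and min(l+m,l−m')=6 give 2 terms
  k=5: (−1)^0·2693.9933/(240)·0.8783^3·0.4781^5 = +0.189997
  k=6: (−1)^1·2693.9933/(720)·0.8783^1·0.4781^7 = -0.018767
d^4_{-3,2}(0.997) = +0.189997 -0.018767 = +0.171231
Phases: e^{-i·(-3)·5.1218}=-0.941897+0.335903i, e^{-i·(2)·0.7287}=+0.113153-0.993578i ⇒ D=+0.038898+0.166754i

Re=0.0389 Im=0.1668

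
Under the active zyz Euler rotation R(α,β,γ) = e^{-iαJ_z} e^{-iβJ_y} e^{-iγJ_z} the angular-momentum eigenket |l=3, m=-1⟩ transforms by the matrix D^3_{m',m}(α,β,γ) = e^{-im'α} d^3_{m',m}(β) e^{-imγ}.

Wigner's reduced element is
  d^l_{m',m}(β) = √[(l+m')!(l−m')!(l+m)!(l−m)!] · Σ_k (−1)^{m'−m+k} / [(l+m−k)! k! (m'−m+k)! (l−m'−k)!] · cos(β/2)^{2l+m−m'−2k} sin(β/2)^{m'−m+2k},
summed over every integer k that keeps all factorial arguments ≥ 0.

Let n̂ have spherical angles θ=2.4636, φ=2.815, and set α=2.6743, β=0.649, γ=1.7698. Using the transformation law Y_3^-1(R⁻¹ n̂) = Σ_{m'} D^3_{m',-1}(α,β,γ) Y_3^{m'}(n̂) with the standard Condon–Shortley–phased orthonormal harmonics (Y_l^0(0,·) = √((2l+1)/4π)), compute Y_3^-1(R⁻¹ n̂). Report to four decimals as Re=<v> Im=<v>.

Need the full column D^3_{m',-1} for m'=−3..3 at α=2.6743, β=0.649, γ=1.7698.
cos(β/2)=0.947810, sin(β/2)=0.318835
d^3_{-3,-1}: single k=2 term ⇒ +0.317734;  D = -0.296470-0.114282i
d^3_{-2,-1}: k∈[1..2] ⇒ +0.771210 -0.174539 = +0.596672;  D = +0.400378+0.442397i
d^3_{-1,-1}: k∈[0..2] ⇒ +0.724984 -0.656308 +0.055700 = +0.124377;  D = -0.032970-0.119927i
d^3_{0,-1}: k∈[0..2] ⇒ -0.844819 +0.286796 -0.010818 = -0.568840;  D = +0.112456-0.557614i
d^3_{1,-1}: k∈[0..2] ⇒ +0.492231 -0.074267 +0.001050 = +0.419014;  D = +0.258984-0.329394i
d^3_{2,-1}: k∈[0..1] ⇒ -0.174539 +0.009875 = -0.164663;  D = +0.149175-0.069720i
d^3_{3,-1}: single k=0 term ⇒ +0.035954;  D = +0.035938+0.001082i
Y_3^{m'}(θ=2.4636,φ=2.815) and Σ D·Y over m':
  (-0.2965-0.1143i)·(-0.0574-0.0855i)  (+0.4004+0.4424i)·(-0.2487-0.1903i)  (-0.0330-0.1199i)·(-0.3903-0.1322i)  (+0.1125-0.5576i)·(-0.0096+0.0000i)  (+0.2590-0.3294i)·(+0.3903-0.1322i)  (+0.1492-0.0697i)·(-0.2487+0.1903i)  (+0.0359+0.0011i)·(+0.0574-0.0855i)
Y_3^-1(R⁻¹ n̂) = +0.023658-0.217895i

Re=0.0237 Im=-0.2179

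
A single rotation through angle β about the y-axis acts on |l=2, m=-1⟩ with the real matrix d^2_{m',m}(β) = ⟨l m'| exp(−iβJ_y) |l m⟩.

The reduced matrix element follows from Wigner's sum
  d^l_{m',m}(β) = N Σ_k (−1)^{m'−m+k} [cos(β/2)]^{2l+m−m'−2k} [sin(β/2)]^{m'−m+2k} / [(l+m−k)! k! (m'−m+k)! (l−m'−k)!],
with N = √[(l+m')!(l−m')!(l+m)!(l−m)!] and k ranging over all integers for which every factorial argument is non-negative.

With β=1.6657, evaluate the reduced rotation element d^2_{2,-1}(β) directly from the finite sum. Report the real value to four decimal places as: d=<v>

d=-0.5449

d^2_{2,-1}(β=1.6657) via Wigner's sum:
Half-angle: c=0.672770, s=0.739852. N=√(24·1·1·6)=12.000000
k: max(0,(-1)−(2))=0 … min(2+(-1),2−(2))=0
  k=0: (−1)^3·12.0000/(6)·0.6728^1·0.7399^3 = -0.544917
d^2_{2,-1}(1.6657) = -0.544917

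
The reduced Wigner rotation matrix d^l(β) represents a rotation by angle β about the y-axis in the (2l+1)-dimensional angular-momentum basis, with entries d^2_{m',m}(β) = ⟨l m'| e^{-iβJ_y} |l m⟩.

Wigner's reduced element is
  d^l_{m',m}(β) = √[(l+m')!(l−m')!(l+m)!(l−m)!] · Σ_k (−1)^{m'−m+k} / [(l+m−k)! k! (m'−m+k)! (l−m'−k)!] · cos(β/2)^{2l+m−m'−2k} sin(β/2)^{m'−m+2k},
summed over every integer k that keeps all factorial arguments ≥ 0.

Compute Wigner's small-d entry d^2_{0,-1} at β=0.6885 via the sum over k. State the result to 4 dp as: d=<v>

d^2_{0,-1}(β=0.6885) via Wigner's sum:
With c≡cos(β/2)=0.941329 and s≡sin(β/2)=0.337491, N=[2·2·1·6]^{1/2}=4.898979
The bounds max(0,m−m')=0 and min(l+m,l−m')=1 give 2 terms
  k=0: (−1)^1·4.8990/(2)·0.9413^3·0.3375^1 = -0.689543
  k=1: (−1)^2·4.8990/(2)·0.9413^1·0.3375^3 = +0.088634
d^2_{0,-1}(0.6885) = -0.689543 +0.088634 = -0.600909

d=-0.6009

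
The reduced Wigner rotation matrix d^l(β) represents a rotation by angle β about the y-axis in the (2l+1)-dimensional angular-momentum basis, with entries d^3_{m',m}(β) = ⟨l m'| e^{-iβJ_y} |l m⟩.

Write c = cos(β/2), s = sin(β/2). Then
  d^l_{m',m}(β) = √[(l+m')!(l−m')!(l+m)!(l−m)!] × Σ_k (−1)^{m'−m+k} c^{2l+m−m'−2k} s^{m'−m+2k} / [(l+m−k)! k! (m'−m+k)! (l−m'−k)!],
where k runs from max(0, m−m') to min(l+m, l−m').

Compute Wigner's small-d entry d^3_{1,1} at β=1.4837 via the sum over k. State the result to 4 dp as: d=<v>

d=-0.2386

d^3_{1,1}(β=1.4837) via Wigner's sum:
c=cos(1.4837/2)=0.737220, s=sin(1.4837/2)=0.675653; N=√[24·2·24·2]=48.000000
k∈{0,1,2} keeps every argument non-negative
  k=0: (−1)^0·48.0000/(48)·0.7372^6·0.6757^0 = +0.160540
  k=1: (−1)^1·48.0000/(6)·0.7372^4·0.6757^2 = -1.078761
  k=2: (−1)^2·48.0000/(8)·0.7372^2·0.6757^4 = +0.679579
d^3_{1,1}(1.4837) = +0.160540 -1.078761 +0.679579 = -0.238643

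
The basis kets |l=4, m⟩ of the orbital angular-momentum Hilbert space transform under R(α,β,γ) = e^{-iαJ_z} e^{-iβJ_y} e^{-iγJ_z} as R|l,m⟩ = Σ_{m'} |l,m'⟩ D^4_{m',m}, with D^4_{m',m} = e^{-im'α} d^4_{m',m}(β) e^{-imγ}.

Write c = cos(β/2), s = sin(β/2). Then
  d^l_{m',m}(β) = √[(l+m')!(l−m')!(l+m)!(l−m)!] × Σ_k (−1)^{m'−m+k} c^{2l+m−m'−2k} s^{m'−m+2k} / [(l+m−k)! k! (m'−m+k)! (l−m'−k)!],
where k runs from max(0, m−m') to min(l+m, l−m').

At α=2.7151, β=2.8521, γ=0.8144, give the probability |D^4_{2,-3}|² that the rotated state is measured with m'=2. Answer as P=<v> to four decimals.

P=0.2204

First d^4_{2,-3}(β=2.8521), then the phase factors e^{-i(2)α} and e^{-i(-3)γ}:
Half-angle: c=0.144241, s=0.989543. N=√(720·2·1·5040)=2693.993318
Admissible k: 0..1 (factorial args all ≥0)
  k=0: (−1)^5·2693.9933/(240)·0.1442^3·0.9895^5 = -0.031962
  k=1: (−1)^6·2693.9933/(720)·0.1442^1·0.9895^7 = +0.501413
d^4_{2,-3}(2.8521) = -0.031962 +0.501413 = +0.469451
|D^4_{2,-3}|² = |d^4_{2,-3}(β)|² = (+0.469451)² = 0.220384 (the z-rotation phases have unit modulus)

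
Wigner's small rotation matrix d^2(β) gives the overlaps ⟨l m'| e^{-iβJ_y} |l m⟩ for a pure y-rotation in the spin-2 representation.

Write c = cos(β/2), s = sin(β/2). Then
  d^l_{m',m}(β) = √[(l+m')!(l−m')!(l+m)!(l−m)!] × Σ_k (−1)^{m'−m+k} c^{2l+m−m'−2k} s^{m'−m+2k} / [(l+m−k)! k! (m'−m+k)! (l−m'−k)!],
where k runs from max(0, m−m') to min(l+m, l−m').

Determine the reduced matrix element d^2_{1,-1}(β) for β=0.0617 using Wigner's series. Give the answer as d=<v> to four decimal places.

d^2_{1,-1}(β=0.0617) via Wigner's sum:
c=cos(0.0617/2)=0.999524, s=sin(0.0617/2)=0.030845; N=√[6·1·1·6]=6.000000
k: max(0,(-1)−(1))=0 … min(2+(-1),2−(1))=1
  k=0: (−1)^2·6.0000/(2)·0.9995^2·0.0308^2 = +0.002852
  k=1: (−1)^3·6.0000/(6)·0.9995^0·0.0308^4 = -0.000001
d^2_{1,-1}(0.0617) = +0.002852 -0.000001 = +0.002851

d=0.0029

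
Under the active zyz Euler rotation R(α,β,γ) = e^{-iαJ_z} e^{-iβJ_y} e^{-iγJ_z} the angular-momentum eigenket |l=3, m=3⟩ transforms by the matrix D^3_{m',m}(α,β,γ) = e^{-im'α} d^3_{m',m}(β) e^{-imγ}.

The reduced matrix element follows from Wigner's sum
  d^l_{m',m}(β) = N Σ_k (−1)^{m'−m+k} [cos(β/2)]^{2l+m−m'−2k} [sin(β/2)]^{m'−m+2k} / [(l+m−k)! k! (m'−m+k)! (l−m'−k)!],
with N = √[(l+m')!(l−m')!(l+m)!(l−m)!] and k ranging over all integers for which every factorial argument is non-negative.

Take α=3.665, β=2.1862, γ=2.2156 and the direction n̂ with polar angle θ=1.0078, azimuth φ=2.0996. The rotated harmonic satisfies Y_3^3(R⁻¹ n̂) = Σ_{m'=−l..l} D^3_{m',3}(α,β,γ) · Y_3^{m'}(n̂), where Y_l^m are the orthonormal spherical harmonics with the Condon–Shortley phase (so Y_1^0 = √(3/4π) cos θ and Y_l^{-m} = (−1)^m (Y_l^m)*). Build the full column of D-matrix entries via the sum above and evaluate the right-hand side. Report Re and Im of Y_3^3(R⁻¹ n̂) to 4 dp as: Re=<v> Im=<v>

Re=-0.3513 Im=0.0814

Need the full column D^3_{m',3} for m'=−3..3 at α=3.665, β=2.1862, γ=2.2156.
cos(β/2)=0.459735, sin(β/2)=0.888056
d^3_{-3,3}: single k=6 term ⇒ +0.490505;  D = -0.174714-0.458334i
d^3_{-2,3}: single k=5 term ⇒ +0.621993;  D = +0.482391+0.392650i
d^3_{-1,3}: single k=4 term ⇒ +0.509122;  D = -0.502636-0.081008i
d^3_{0,3}: single k=3 term ⇒ +0.304339;  D = +0.284441-0.108240i
d^3_{1,3}: single k=2 term ⇒ +0.136444;  D = -0.086195+0.105771i
d^3_{2,3}: single k=1 term ⇒ +0.044674;  D = +0.007134-0.044101i
d^3_{3,3}: single k=0 term ⇒ +0.009442;  D = +0.003353+0.008826i
Y_3^{m'}(θ=1.0078,φ=2.0996) and Σ D·Y over m':
  (-0.1747-0.4583i)·(+0.2523-0.0039i)  (+0.4824+0.3927i)·(-0.1915+0.3398i)  (-0.5026-0.0810i)·(-0.0585-0.1001i)  (+0.2844-0.1082i)·(-0.3138+0.0000i)  (-0.0862+0.1058i)·(+0.0585-0.1001i)  (+0.0071-0.0441i)·(-0.1915-0.3398i)  (+0.0034+0.0088i)·(-0.2523-0.0039i)
Y_3^3(R⁻¹ n̂) = -0.351292+0.081421i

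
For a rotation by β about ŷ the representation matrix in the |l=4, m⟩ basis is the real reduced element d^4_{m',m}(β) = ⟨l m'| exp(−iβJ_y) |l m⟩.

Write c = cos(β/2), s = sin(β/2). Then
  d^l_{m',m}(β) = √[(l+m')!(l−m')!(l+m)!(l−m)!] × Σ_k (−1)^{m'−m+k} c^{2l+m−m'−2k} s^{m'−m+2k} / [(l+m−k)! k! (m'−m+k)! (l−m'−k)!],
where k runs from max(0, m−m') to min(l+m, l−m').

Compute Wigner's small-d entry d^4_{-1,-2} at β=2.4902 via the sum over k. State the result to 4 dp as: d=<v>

d=-0.2945

d^4_{-1,-2}(β=2.4902) via Wigner's sum:
Half-angle: c=0.319969, s=0.947428. N=√(6·120·2·720)=1018.233765
The bounds max(0,m−m')=0 and min(l+m,l−m')=2 give 3 terms
  k=0: (−1)^1·1018.2338/(240)·0.3200^7·0.9474^1 = -0.001380
  k=1: (−1)^2·1018.2338/(48)·0.3200^5·0.9474^3 = +0.060504
  k=2: (−1)^3·1018.2338/(72)·0.3200^3·0.9474^5 = -0.353646
d^4_{-1,-2}(2.4902) = -0.001380 +0.060504 -0.353646 = -0.294522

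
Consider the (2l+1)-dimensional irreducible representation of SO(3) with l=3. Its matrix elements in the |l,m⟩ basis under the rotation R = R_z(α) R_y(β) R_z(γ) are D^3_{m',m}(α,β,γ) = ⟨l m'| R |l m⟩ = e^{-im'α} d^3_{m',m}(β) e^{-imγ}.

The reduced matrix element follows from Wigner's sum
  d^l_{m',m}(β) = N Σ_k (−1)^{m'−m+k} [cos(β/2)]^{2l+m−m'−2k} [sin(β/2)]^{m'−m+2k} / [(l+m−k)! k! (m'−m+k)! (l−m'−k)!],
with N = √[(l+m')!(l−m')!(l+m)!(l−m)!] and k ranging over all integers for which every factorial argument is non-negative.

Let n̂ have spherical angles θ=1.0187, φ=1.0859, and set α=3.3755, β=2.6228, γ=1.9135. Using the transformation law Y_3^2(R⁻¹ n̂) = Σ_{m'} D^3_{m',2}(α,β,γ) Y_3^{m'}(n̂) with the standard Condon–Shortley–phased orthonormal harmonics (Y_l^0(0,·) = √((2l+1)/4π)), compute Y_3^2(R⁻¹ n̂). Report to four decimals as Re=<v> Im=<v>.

Re=-0.3463 Im=0.0017

Need the full column D^3_{m',2} for m'=−3..3 at α=3.3755, β=2.6228, γ=1.9135.
cos(β/2)=0.256497, sin(β/2)=0.966545
d^3_{-3,2}: single k=5 term ⇒ +0.529991;  D = +0.529920+0.008646i
d^3_{-2,2}: k∈[4..5] ⇒ +0.287093 -0.815328 = -0.528235;  D = +0.515779-0.114035i
d^3_{-1,2}: k∈[3..4] ⇒ +0.096370 -0.684215 = -0.587845;  D = -0.528939+0.256486i
d^3_{0,2}: k∈[2..3] ⇒ +0.022148 -0.314495 = -0.292347;  D = +0.226324-0.185052i
d^3_{1,2}: k∈[1..2] ⇒ +0.003393 -0.096370 = -0.092977;  D = -0.056378+0.073934i
d^3_{2,2}: k∈[0..1] ⇒ +0.000285 -0.020218 = -0.019934;  D = +0.008084-0.018221i
d^3_{3,2}: single k=0 term ⇒ -0.002629;  D = -0.000480+0.002584i
Y_3^{m'}(θ=1.0187,φ=1.0859) and Σ D·Y over m':
  (+0.5299+0.0086i)·(-0.2558+0.0298i)  (+0.5158-0.1140i)·(-0.2197-0.3205i)  (-0.5289+0.2565i)·(+0.0481-0.0914i)  (+0.2263-0.1851i)·(-0.3180+0.0000i)  (-0.0564+0.0739i)·(-0.0481-0.0914i)  (+0.0081-0.0182i)·(-0.2197+0.3205i)  (-0.0005+0.0026i)·(+0.2558+0.0298i)
Y_3^2(R⁻¹ n̂) = -0.346337+0.001717i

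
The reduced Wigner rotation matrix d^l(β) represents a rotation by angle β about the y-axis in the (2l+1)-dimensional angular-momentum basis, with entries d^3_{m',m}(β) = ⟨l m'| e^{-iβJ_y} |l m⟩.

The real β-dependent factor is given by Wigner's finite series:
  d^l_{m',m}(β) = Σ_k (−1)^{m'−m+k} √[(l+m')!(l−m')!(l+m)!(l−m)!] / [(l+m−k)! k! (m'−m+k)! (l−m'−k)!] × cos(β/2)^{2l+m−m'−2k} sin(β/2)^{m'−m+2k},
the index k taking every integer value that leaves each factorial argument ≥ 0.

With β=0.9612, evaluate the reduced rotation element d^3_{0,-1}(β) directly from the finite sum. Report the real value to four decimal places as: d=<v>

d^3_{0,-1}(β=0.9612) via Wigner's sum:
c=cos(0.9612/2)=0.886718, s=sin(0.9612/2)=0.462311; N=√[6·6·2·24]=41.569219
Admissible k: 0..2 (factorial args all ≥0)
  k=0: (−1)^1·41.5692/(12)·0.8867^5·0.4623^1 = -0.877914
  k=1: (−1)^2·41.5692/(4)·0.8867^3·0.4623^3 = +0.715932
  k=2: (−1)^3·41.5692/(12)·0.8867^1·0.4623^5 = -0.064871
d^3_{0,-1}(0.9612) = -0.877914 +0.715932 -0.064871 = -0.226853

d=-0.2269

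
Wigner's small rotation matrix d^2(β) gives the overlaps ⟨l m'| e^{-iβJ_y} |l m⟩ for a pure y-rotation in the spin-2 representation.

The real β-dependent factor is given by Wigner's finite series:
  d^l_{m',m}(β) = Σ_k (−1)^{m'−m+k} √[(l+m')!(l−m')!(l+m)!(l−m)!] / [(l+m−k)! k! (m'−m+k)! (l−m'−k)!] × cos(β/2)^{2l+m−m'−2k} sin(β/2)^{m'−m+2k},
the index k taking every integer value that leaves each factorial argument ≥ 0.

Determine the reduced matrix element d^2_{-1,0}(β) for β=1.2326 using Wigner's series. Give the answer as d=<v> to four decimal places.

d^2_{-1,0}(β=1.2326) via Wigner's sum:
c=cos(1.2326/2)=0.816023, s=sin(1.2326/2)=0.578020; N=√[1·6·2·2]=4.898979
Admissible k: 1..2 (factorial args all ≥0)
  k=1: (−1)^0·4.8990/(2)·0.8160^3·0.5780^1 = +0.769352
  k=2: (−1)^1·4.8990/(2)·0.8160^1·0.5780^3 = -0.386017
d^2_{-1,0}(1.2326) = +0.769352 -0.386017 = +0.383335

d=0.3833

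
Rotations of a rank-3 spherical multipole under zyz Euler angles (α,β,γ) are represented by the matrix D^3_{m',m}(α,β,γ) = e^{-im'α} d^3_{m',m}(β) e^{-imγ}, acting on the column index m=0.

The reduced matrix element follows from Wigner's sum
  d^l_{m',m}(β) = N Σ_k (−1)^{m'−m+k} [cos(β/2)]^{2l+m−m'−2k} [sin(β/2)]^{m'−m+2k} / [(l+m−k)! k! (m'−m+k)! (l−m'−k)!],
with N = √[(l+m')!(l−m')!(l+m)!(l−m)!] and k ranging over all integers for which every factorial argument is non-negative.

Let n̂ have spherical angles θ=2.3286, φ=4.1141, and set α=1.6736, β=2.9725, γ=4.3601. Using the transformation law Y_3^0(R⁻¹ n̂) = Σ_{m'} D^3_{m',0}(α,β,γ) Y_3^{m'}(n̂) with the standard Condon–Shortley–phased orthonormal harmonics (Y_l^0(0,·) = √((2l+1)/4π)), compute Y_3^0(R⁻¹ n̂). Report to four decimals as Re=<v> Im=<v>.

Need the full column D^3_{m',0} for m'=−3..3 at α=1.6736, β=2.9725, γ=4.3601.
cos(β/2)=0.084446, sin(β/2)=0.996428
d^3_{-3,0}: single k=3 term ⇒ +0.002664;  D = +0.000809-0.002539i
d^3_{-2,0}: k∈[2..3] ⇒ +0.000277 -0.038503 = -0.038227;  D = +0.037422+0.007804i
d^3_{-1,0}: k∈[1..3] ⇒ +0.000015 -0.006191 +0.287341 = +0.281165;  D = -0.028854+0.279680i
d^3_{0,0}: k∈[0..3] ⇒ +0.000000 -0.000454 +0.063268 -0.978759 = -0.915946;  D = -0.915946+0.000000i
d^3_{1,0}: k∈[0..2] ⇒ -0.000015 +0.006191 -0.287341 = -0.281165;  D = +0.028854+0.279680i
d^3_{2,0}: k∈[0..1] ⇒ +0.000277 -0.038503 = -0.038227;  D = +0.037422-0.007804i
d^3_{3,0}: single k=0 term ⇒ -0.002664;  D = -0.000809-0.002539i
Y_3^{m'}(θ=2.3286,φ=4.1141) and Σ D·Y over m':
  (+0.0008-0.0025i)·(+0.1559+0.0355i)  (+0.0374+0.0078i)·(+0.1355+0.3449i)  (-0.0289+0.2797i)·(-0.1801+0.2642i)  (-0.9159+0.0000i)·(+0.1636+0.0000i)  (+0.0289+0.2797i)·(+0.1801+0.2642i)  (+0.0374-0.0078i)·(+0.1355-0.3449i)  (-0.0008-0.0025i)·(-0.1559+0.0355i)
Y_3^0(R⁻¹ n̂) = -0.282070-0.000000i

Re=-0.2821 Im=0.0000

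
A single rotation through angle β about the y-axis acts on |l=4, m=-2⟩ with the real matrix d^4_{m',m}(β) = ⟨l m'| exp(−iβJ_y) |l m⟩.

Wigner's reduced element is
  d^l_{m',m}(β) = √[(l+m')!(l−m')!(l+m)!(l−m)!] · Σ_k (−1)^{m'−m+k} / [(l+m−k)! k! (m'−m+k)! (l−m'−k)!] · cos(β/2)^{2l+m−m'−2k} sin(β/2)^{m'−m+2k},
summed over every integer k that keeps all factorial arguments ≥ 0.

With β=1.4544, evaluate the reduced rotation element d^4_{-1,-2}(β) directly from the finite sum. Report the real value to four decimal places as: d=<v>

d=0.3183

d^4_{-1,-2}(β=1.4544) via Wigner's sum:
c=cos(1.4544/2)=0.747039, s=sin(1.4544/2)=0.664781; N=√[6·120·2·720]=1018.233765
k∈{0,1,2} keeps every argument non-negative
  k=0: (−1)^1·1018.2338/(240)·0.7470^7·0.6648^1 = -0.366198
  k=1: (−1)^2·1018.2338/(48)·0.7470^5·0.6648^3 = +1.449962
  k=2: (−1)^3·1018.2338/(72)·0.7470^3·0.6648^5 = -0.765483
d^4_{-1,-2}(1.4544) = -0.366198 +1.449962 -0.765483 = +0.318280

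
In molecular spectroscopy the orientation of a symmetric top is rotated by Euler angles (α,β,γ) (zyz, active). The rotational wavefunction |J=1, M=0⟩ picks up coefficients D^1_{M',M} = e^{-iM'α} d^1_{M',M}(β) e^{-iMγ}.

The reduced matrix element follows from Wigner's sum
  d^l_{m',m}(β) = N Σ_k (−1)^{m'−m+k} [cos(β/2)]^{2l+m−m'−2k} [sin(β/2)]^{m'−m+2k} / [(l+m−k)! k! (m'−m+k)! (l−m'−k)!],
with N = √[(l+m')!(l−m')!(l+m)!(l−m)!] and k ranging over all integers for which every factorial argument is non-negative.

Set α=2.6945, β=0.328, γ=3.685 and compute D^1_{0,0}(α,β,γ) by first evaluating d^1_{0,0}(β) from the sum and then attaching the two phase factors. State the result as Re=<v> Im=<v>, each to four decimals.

Split into d^1_{0,0}(β=0.328) × two z-phases.
With c≡cos(β/2)=0.986582 and s≡sin(β/2)=0.163266, N=[1·1·1·1]^{1/2}=1.000000
k∈{0,1} keeps every argument non-negative
  k=0: (−1)^0·1.0000/(1)·0.9866^2·0.1633^0 = +0.973344
  k=1: (−1)^1·1.0000/(1)·0.9866^0·0.1633^2 = -0.026656
d^1_{0,0}(0.328) = +0.973344 -0.026656 = +0.946689
Phases: e^{-i·(0)·2.6945}=+1.000000+0.000000i, e^{-i·(0)·3.685}=+1.000000+0.000000i ⇒ D=+0.946689+0.000000i

Re=0.9467 Im=0.0000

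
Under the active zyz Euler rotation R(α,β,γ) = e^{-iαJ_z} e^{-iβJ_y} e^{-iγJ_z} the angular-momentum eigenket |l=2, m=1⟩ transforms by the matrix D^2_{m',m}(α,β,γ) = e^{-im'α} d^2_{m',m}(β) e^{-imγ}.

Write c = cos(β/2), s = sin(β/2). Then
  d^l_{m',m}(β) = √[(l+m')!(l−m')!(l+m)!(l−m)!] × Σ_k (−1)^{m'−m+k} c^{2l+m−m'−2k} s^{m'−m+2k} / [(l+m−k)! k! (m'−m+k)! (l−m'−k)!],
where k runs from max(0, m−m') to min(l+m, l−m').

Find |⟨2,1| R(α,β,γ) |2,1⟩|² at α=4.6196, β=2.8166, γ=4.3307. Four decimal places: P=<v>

Split into d^2_{1,1}(β=2.8166) × two z-phases.
Half-angle: c=0.161782, s=0.986826. N=√(6·1·6·1)=6.000000
The bounds max(0,m−m')=0 and min(l+m,l−m')=1 give 2 terms
  k=0: (−1)^0·6.0000/(6)·0.1618^4·0.9868^0 = +0.000685
  k=1: (−1)^1·6.0000/(2)·0.1618^2·0.9868^2 = -0.076465
d^2_{1,1}(2.8166) = +0.000685 -0.076465 = -0.075780
|D^2_{1,1}|² = |d^2_{1,1}(β)|² = (-0.075780)² = 0.005743 (the z-rotation phases have unit modulus)

P=0.0057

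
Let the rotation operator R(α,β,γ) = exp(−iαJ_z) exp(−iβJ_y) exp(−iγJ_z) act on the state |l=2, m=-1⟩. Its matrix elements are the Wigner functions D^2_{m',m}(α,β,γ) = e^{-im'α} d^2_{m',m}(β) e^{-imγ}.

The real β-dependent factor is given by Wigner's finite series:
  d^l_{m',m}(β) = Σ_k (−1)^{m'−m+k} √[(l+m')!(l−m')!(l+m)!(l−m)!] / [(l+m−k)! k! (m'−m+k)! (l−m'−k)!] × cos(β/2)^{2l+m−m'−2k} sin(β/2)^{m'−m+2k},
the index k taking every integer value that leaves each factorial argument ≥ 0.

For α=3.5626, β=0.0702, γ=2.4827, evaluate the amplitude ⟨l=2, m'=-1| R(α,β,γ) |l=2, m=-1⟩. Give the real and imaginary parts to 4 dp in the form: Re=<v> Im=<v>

Split into d^2_{-1,-1}(β=0.0702) × two z-phases.
Half-angle: c=0.999384, s=0.035093. N=√(1·6·1·6)=6.000000
k: max(0,(-1)−(-1))=0 … min(2+(-1),2−(-1))=1
  k=0: (−1)^0·6.0000/(6)·0.9994^4·0.0351^0 = +0.997539
  k=1: (−1)^1·6.0000/(2)·0.9994^2·0.0351^2 = -0.003690
d^2_{-1,-1}(0.0702) = +0.997539 -0.003690 = +0.993849
Phases: e^{-i·(-1)·3.5626}=-0.912678-0.408680i, e^{-i·(-1)·2.4827}=-0.790671+0.612242i ⇒ D=+0.965860-0.234198i

Re=0.9659 Im=-0.2342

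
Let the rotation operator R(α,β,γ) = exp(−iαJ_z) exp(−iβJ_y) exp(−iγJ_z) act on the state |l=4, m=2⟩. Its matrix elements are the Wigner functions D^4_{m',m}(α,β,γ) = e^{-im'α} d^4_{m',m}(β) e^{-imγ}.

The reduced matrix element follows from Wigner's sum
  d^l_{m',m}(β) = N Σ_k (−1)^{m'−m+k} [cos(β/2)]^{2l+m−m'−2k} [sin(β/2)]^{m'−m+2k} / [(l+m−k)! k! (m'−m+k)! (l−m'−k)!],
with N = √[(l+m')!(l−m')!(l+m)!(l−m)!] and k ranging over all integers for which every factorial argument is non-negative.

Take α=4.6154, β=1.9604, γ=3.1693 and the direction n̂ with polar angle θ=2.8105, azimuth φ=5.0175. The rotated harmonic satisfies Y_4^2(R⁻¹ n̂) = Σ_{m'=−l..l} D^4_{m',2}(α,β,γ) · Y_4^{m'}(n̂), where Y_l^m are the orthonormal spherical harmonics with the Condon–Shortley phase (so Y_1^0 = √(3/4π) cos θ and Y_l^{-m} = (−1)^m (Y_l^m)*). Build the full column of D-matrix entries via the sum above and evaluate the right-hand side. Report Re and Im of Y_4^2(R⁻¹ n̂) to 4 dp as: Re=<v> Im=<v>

Re=0.3510 Im=0.0993

Need the full column D^4_{m',2} for m'=−4..4 at α=4.6154, β=1.9604, γ=3.1693.
cos(β/2)=0.556856, sin(β/2)=0.830609
d^4_{-4,2}: single k=6 term ⇒ +0.538821;  D = +0.486723-0.231147i
d^4_{-3,2}: k∈[5..6] ⇒ +0.766298 -0.568307 = +0.197991;  D = +0.067217+0.186232i
d^4_{-2,2}: k∈[4..6] ⇒ +0.686515 -1.221931 +0.226554 = -0.308862;  D = +0.299306-0.076232i
d^4_{-1,2}: k∈[3..5] ⇒ +0.433931 -1.448167 +0.644399 = -0.369836;  D = +0.056146+0.365549i
d^4_{0,2}: k∈[2..4] ⇒ +0.195152 -1.157841 +0.966021 = +0.003333;  D = +0.003328-0.000185i
d^4_{1,2}: k∈[1..3] ⇒ +0.058511 -0.650897 +0.965444 = +0.373059;  D = -0.015505+0.372736i
d^4_{2,2}: k∈[0..2] ⇒ +0.009246 -0.246850 +0.686515 = +0.448911;  D = -0.444608-0.062004i
d^4_{3,2}: k∈[0..1] ⇒ -0.051602 +0.344422 = +0.292820;  D = +0.068338-0.284734i
d^4_{4,2}: single k=0 term ⇒ +0.108851;  D = +0.102887+0.035534i
Y_4^{m'}(θ=2.8105,φ=5.0175) and Σ D·Y over m':
  (+0.4867-0.2311i)·(+0.0017-0.0046i)  (+0.0672+0.1862i)·(+0.0322+0.0248i)  (+0.2993-0.0762i)·(-0.1524+0.1066i)  (+0.0561+0.3655i)·(-0.1424-0.4523i)  (+0.0033-0.0002i)·(+0.4405+0.0000i)  (-0.0155+0.3727i)·(+0.1424-0.4523i)  (-0.4446-0.0620i)·(-0.1524-0.1066i)  (+0.0683-0.2847i)·(-0.0322+0.0248i)  (+0.1029+0.0355i)·(+0.0017+0.0046i)
Y_4^2(R⁻¹ n̂) = +0.350987+0.099329i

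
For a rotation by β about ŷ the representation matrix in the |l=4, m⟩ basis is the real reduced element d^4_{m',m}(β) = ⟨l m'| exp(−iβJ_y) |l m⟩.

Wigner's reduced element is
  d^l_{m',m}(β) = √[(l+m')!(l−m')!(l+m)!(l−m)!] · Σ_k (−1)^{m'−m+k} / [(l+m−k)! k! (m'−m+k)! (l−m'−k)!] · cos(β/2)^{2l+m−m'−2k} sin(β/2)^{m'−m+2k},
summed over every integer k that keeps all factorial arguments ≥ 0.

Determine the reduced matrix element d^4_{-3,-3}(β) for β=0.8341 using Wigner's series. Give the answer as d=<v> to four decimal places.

d=-0.1826

d^4_{-3,-3}(β=0.8341) via Wigner's sum:
c=cos(0.8341/2)=0.914288, s=sin(0.8341/2)=0.405065; N=√[1·5040·1·5040]=5040.000000
Admissible k: 0..1 (factorial args all ≥0)
  k=0: (−1)^0·5040.0000/(5040)·0.9143^8·0.4051^0 = +0.488274
  k=1: (−1)^1·5040.0000/(720)·0.9143^6·0.4051^2 = -0.670881
d^4_{-3,-3}(0.8341) = +0.488274 -0.670881 = -0.182607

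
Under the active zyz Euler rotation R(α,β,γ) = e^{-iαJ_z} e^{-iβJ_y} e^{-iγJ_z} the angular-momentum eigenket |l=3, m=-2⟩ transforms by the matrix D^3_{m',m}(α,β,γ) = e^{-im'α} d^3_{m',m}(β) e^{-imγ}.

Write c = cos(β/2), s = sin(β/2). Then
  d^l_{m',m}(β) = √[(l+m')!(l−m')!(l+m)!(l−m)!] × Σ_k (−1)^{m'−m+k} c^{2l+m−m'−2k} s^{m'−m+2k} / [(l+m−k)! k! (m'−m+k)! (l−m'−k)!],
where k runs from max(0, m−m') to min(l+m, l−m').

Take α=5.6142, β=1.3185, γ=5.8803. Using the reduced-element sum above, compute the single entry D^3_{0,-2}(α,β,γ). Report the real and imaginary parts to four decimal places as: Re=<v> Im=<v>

Re=0.2220 Im=-0.2312

Split into d^3_{0,-2}(β=1.3185) × two z-phases.
c=cos(1.3185/2)=0.790452, s=sin(1.3185/2)=0.612524; N=√[6·6·1·120]=65.726707
k∈{0,1} keeps every argument non-negative
  k=0: (−1)^2·65.7267/(12)·0.7905^4·0.6125^2 = +0.802248
  k=1: (−1)^3·65.7267/(12)·0.7905^2·0.6125^4 = -0.481731
d^3_{0,-2}(1.3185) = +0.802248 -0.481731 = +0.320517
D = (+1.000000+0.000000i)·(+0.320517)·(+0.692556-0.721365i) = +0.221976-0.231210i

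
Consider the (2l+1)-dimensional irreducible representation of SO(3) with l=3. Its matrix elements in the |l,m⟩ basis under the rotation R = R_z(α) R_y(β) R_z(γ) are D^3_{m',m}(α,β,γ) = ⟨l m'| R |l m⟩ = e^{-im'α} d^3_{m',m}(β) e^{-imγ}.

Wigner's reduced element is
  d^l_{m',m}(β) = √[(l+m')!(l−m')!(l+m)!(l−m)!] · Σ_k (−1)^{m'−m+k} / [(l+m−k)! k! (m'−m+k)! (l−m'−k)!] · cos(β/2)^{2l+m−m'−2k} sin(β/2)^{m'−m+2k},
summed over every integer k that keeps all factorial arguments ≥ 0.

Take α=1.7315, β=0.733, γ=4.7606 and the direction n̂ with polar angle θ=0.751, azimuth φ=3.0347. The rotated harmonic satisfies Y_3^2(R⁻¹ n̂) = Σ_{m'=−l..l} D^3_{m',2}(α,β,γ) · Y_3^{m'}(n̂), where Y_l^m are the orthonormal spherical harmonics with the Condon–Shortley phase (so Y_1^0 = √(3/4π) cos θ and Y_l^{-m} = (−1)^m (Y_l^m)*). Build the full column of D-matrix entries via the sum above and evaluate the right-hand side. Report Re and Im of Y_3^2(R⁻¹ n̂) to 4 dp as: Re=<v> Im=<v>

Need the full column D^3_{m',2} for m'=−3..3 at α=1.7315, β=0.733, γ=4.7606.
cos(β/2)=0.933587, sin(β/2)=0.358350
d^3_{-3,2}: single k=5 term ⇒ +0.013514;  D = -0.005084+0.012521i
d^3_{-2,2}: k∈[4..5] ⇒ +0.071864 -0.002118 = +0.069746;  D = +0.067988+0.015560i
d^3_{-1,2}: k∈[3..4] ⇒ +0.236819 -0.017446 = +0.219374;  D = +0.014092-0.218920i
d^3_{0,2}: k∈[2..3] ⇒ +0.534313 -0.078723 = +0.455590;  D = -0.453474+0.043861i
d^3_{1,2}: k∈[1..2] ⇒ +0.803678 -0.236819 = +0.566859;  D = +0.144153+0.548223i
d^3_{2,2}: k∈[0..1] ⇒ +0.662109 -0.487758 = +0.174351;  D = +0.159352-0.070748i
d^3_{3,2}: single k=0 term ⇒ -0.622526;  D = +0.340395+0.521220i
Y_3^{m'}(θ=0.751,φ=3.0347) and Σ D·Y over m':
  (-0.0051+0.0125i)·(-0.1258-0.0418i)  (+0.0680+0.0156i)·(+0.3399+0.0738i)  (+0.0141-0.2189i)·(-0.3666-0.0393i)  (-0.4535+0.0439i)·(-0.0895+0.0000i)  (+0.1442+0.5482i)·(+0.3666-0.0393i)  (+0.1594-0.0707i)·(+0.3399-0.0738i)  (+0.3404+0.5212i)·(+0.1258-0.0418i)
Y_3^2(R⁻¹ n̂) = +0.237905+0.295558i

Re=0.2379 Im=0.2956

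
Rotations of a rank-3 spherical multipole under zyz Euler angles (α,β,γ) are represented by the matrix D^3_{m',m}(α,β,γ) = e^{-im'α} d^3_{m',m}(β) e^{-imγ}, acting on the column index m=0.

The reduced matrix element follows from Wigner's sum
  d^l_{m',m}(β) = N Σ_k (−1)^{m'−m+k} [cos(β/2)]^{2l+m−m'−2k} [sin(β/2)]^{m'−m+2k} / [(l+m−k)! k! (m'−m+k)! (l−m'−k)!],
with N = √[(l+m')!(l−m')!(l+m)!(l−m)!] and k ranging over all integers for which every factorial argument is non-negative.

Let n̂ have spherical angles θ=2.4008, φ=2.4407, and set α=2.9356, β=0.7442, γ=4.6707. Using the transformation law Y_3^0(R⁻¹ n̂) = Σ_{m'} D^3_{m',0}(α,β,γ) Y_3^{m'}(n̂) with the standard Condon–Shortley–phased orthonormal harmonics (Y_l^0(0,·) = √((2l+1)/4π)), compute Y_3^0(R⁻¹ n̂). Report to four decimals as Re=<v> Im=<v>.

Need the full column D^3_{m',0} for m'=−3..3 at α=2.9356, β=0.7442, γ=4.6707.
cos(β/2)=0.931566, sin(β/2)=0.363573
d^3_{-3,0}: single k=3 term ⇒ +0.173752;  D = -0.141617+0.100670i
d^3_{-2,0}: k∈[2..3] ⇒ +0.545252 -0.083052 = +0.462199;  D = +0.423526-0.185078i
d^3_{-1,0}: k∈[1..3] ⇒ +0.883588 -0.403762 +0.020500 = +0.500325;  D = -0.489748+0.102336i
d^3_{0,0}: k∈[0..3] ⇒ +0.653554 -0.895940 +0.136469 -0.002310 = -0.108227;  D = -0.108227+0.000000i
d^3_{1,0}: k∈[0..2] ⇒ -0.883588 +0.403762 -0.020500 = -0.500325;  D = +0.489748+0.102336i
d^3_{2,0}: k∈[0..1] ⇒ +0.545252 -0.083052 = +0.462199;  D = +0.423526+0.185078i
d^3_{3,0}: single k=0 term ⇒ -0.173752;  D = +0.141617+0.100670i
Y_3^{m'}(θ=2.4008,φ=2.4407) and Σ D·Y over m':
  (-0.1416+0.1007i)·(+0.0650-0.1105i)  (+0.4235-0.1851i)·(-0.0578-0.3386i)  (-0.4897+0.1023i)·(-0.2872-0.2423i)  (-0.1082+0.0000i)·(+0.0764+0.0000i)  (+0.4897+0.1023i)·(+0.2872-0.2423i)  (+0.4235+0.1851i)·(-0.0578+0.3386i)  (+0.1416+0.1007i)·(-0.0650-0.1105i)
Y_3^0(R⁻¹ n̂) = +0.152168+0.000000i

Re=0.1522 Im=0.0000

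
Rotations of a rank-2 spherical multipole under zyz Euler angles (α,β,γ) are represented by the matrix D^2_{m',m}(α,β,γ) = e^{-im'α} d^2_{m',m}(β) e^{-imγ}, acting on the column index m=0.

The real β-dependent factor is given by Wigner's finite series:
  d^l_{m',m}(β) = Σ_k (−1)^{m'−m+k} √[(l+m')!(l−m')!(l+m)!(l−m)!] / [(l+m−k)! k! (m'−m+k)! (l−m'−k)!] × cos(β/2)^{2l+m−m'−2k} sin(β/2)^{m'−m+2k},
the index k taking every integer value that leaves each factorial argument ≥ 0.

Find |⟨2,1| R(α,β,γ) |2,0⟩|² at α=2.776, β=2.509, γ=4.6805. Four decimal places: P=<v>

P=0.3411

Split into d^2_{1,0}(β=2.509) × two z-phases.
Half-angle: c=0.311049, s=0.950394. N=√(6·1·2·2)=4.898979
k∈{0,1} keeps every argument non-negative
  k=0: (−1)^1·4.8990/(2)·0.3110^3·0.9504^1 = -0.070059
  k=1: (−1)^2·4.8990/(2)·0.3110^1·0.9504^3 = +0.654056
d^2_{1,0}(2.509) = -0.070059 +0.654056 = +0.583997
|D^2_{1,0}|² = |d^2_{1,0}(β)|² = (+0.583997)² = 0.341053 (the z-rotation phases have unit modulus)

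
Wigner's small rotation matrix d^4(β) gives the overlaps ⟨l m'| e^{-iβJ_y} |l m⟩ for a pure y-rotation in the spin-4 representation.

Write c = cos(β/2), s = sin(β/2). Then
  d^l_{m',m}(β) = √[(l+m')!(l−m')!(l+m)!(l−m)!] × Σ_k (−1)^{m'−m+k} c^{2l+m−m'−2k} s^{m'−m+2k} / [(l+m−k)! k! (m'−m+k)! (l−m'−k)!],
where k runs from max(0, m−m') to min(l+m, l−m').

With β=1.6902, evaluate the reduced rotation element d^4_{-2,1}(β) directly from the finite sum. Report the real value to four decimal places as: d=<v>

d^4_{-2,1}(β=1.6902) via Wigner's sum:
Half-angle: c=0.663656, s=0.748037. N=√(2·720·120·6)=1018.233765
The bounds max(0,m−m')=3 and min(l+m,l−m')=5 give 3 terms
  k=3: (−1)^0·1018.2338/(72)·0.6637^5·0.7480^3 = +0.762082
  k=4: (−1)^1·1018.2338/(48)·0.6637^3·0.7480^5 = -1.452289
  k=5: (−1)^2·1018.2338/(240)·0.6637^1·0.7480^7 = +0.369014
d^4_{-2,1}(1.6902) = +0.762082 -1.452289 +0.369014 = -0.321193

d=-0.3212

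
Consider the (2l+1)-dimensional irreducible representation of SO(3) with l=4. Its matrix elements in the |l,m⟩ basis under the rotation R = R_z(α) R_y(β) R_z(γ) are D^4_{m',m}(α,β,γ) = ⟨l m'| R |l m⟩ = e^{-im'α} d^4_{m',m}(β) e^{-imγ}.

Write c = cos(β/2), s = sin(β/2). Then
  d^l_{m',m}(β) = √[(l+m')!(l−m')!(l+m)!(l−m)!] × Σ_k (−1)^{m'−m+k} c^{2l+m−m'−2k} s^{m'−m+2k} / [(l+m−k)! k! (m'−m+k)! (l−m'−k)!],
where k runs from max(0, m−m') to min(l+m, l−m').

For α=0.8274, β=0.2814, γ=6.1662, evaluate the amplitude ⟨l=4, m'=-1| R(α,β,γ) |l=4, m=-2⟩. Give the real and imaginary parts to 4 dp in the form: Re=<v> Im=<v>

Split into d^4_{-1,-2}(β=0.2814) × two z-phases.
c=cos(0.2814/2)=0.990118, s=sin(0.2814/2)=0.140236; N=√[6·120·2·720]=1018.233765
The bounds max(0,m−m')=0 and min(l+m,l−m')=2 give 3 terms
  k=0: (−1)^1·1018.2338/(240)·0.9901^7·0.1402^1 = -0.555016
  k=1: (−1)^2·1018.2338/(48)·0.9901^5·0.1402^3 = +0.055670
  k=2: (−1)^3·1018.2338/(72)·0.9901^3·0.1402^5 = -0.000745
d^4_{-1,-2}(0.2814) = -0.555016 +0.055670 -0.000745 = -0.500090
Phases: e^{-i·(-1)·0.8274}=+0.676792+0.736174i, e^{-i·(-2)·6.1662}=+0.972754-0.231842i ⇒ D=-0.414589-0.279654i

Re=-0.4146 Im=-0.2797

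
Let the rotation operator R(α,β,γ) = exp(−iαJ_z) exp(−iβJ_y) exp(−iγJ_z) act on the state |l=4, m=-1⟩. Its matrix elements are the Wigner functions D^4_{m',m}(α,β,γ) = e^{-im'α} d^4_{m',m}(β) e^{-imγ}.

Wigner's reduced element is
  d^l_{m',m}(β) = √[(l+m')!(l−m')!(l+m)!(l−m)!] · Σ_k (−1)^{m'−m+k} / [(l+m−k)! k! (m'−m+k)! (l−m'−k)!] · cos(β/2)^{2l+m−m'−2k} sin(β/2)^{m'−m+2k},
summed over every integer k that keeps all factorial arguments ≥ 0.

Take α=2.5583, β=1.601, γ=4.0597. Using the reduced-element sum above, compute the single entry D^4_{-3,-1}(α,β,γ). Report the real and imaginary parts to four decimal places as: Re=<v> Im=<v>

Re=-0.2419 Im=0.2655

Split into d^4_{-3,-1}(β=1.601) × two z-phases.
With c≡cos(β/2)=0.696348 and s≡sin(β/2)=0.717704, N=[1·5040·6·120]^{1/2}=1904.940944
The bounds max(0,m−m')=2 and min(l+m,l−m')=3 give 2 terms
  k=2: (−1)^0·1904.9409/(240)·0.6963^6·0.7177^2 = +0.466143
  k=3: (−1)^1·1904.9409/(144)·0.6963^4·0.7177^4 = -0.825290
d^4_{-3,-1}(1.601) = +0.466143 -0.825290 = -0.359147
Phases: e^{-i·(-3)·2.5583}=+0.178126+0.984008i, e^{-i·(-1)·4.0597}=-0.607325-0.794454i ⇒ D=-0.241910+0.265454i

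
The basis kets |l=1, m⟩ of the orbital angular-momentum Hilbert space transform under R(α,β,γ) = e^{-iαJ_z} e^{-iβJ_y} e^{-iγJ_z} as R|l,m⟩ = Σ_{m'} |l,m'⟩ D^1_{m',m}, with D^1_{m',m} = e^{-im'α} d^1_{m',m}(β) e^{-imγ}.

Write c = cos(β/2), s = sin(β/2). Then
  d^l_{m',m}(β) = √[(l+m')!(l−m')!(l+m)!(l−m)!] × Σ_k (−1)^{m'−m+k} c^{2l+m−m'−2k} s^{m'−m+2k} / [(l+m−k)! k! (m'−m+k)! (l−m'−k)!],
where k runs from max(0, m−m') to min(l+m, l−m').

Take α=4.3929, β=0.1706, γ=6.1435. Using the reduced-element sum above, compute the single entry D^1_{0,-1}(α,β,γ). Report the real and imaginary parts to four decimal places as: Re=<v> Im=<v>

Re=-0.1189 Im=0.0167

First d^1_{0,-1}(β=0.1706), then the phase factors e^{-i(0)α} and e^{-i(-1)γ}:
c=cos(0.1706/2)=0.996364, s=sin(0.1706/2)=0.085197; N=√[1·1·1·2]=1.414214
Admissible k: 0..0 (factorial args all ≥0)
  k=0: (−1)^1·1.4142/(1)·0.9964^1·0.0852^1 = -0.120048
d^1_{0,-1}(0.1706) = -0.120048
Phases: e^{-i·(0)·4.3929}=+1.000000+0.000000i, e^{-i·(-1)·6.1435}=+0.990260-0.139231i ⇒ D=-0.118879+0.016714i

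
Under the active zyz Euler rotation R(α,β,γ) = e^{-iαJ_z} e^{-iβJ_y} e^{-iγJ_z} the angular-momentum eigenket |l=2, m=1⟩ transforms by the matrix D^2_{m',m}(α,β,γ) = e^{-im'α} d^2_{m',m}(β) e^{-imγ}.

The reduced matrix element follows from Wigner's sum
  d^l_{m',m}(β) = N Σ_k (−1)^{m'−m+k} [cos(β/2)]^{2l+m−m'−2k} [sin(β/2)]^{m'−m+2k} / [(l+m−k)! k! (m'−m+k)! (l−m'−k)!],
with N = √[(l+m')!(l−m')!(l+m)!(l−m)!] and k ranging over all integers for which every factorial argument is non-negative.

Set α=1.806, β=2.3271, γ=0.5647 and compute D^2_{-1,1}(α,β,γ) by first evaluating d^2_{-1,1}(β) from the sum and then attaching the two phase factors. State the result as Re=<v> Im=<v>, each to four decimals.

Re=-0.1016 Im=-0.2971

Split into d^2_{-1,1}(β=2.3271) × two z-phases.
Half-angle: c=0.396082, s=0.918215. N=√(1·6·6·1)=6.000000
k: max(0,(1)−(-1))=2 … min(2+(1),2−(-1))=3
  k=2: (−1)^0·6.0000/(2)·0.3961^2·0.9182^2 = +0.396809
  k=3: (−1)^1·6.0000/(6)·0.3961^0·0.9182^4 = -0.710849
d^2_{-1,1}(2.3271) = +0.396809 -0.710849 = -0.314041
Phases: e^{-i·(-1)·1.806}=-0.233041+0.972467i, e^{-i·(1)·0.5647}=+0.844749-0.535162i ⇒ D=-0.101613-0.297147i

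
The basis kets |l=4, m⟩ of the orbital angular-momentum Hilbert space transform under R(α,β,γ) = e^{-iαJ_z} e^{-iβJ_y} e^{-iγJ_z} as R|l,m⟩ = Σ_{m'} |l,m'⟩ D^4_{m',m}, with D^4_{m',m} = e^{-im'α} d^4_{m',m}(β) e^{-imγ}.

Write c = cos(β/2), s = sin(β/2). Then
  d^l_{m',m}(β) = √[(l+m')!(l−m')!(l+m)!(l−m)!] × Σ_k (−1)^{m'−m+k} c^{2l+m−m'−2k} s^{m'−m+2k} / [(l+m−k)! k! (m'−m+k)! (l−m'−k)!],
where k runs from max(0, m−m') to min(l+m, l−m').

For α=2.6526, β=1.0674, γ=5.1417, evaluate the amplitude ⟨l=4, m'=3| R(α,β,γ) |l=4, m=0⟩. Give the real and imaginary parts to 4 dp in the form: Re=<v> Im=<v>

Split into d^4_{3,0}(β=1.0674) × two z-phases.
c=cos(1.0674/2)=0.860931, s=sin(1.0674/2)=0.508722; N=√[5040·1·24·24]=1703.830978
k: max(0,(0)−(3))=0 … min(4+(0),4−(3))=1
  k=0: (−1)^3·1703.8310/(144)·0.8609^5·0.5087^3 = -0.736796
  k=1: (−1)^4·1703.8310/(144)·0.8609^3·0.5087^5 = +0.257260
d^4_{3,0}(1.0674) = -0.736796 +0.257260 = -0.479536
D = (-0.103632-0.994616i)·(-0.479536)·(+1.000000+0.000000i) = +0.049695+0.476954i

Re=0.0497 Im=0.4770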